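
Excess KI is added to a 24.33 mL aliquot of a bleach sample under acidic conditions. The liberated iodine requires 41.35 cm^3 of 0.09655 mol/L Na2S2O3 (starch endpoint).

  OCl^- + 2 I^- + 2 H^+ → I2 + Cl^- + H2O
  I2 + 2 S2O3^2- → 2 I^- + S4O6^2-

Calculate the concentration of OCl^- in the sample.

0.08205 mol/L

n(S2O3^2-) = 0.04135 × 0.09655 = 3.992 × 10^-3 mol
n(I2) = n(S2O3^2-)/2 = 1.996 × 10^-3 mol
n(OCl^-) in the aliquot = 1.996 × 10^-3 mol (1:1 ratio)
[OCl^-] = 1.996 × 10^-3 / 0.02433 = 0.08205 mol/L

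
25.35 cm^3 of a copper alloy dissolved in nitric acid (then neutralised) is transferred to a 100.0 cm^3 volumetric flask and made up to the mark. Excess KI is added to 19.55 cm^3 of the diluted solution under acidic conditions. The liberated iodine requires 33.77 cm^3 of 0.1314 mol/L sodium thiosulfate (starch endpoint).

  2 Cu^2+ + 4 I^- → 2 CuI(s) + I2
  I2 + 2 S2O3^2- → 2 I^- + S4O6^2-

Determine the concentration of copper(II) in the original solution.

n(S2O3^2-) = 0.03377 × 0.1314 = 4.437 × 10^-3 mol
n(I2) = n(S2O3^2-)/2 = 2.219 × 10^-3 mol
From the 2:1 ratio, n(Cu2+) in the aliquot = 2/1 × 2.219 × 10^-3 = 4.437 × 10^-3 mol
[Cu2+]_dilute = 4.437 × 10^-3 / 0.01955 = 0.2270 mol/L
[Cu2+]_original = 0.2270 × 100.0/25.35 = 0.8954 mol/L

0.8954 mol/L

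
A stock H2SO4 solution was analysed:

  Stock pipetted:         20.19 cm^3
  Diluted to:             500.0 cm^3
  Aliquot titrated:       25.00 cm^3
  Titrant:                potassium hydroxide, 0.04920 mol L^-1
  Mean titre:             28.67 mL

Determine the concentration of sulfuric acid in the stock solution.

H2SO4 + 2 KOH → K2SO4 + 2 H2O
n(KOH) = 0.02867 × 0.04920 = 1.411 × 10^-3 mol
From the 1:2 ratio, n(H2SO4) in the aliquot = 1/2 × 1.411 × 10^-3 = 7.053 × 10^-4 mol
[H2SO4]_dilute = 7.053 × 10^-4 / 0.02500 = 0.02821 mol/L
Dilution factor = 500.0 / 20.19 = 24.76
[H2SO4]_stock = 0.02821 × 24.76 = 0.6986 mol/L

0.6986 mol/L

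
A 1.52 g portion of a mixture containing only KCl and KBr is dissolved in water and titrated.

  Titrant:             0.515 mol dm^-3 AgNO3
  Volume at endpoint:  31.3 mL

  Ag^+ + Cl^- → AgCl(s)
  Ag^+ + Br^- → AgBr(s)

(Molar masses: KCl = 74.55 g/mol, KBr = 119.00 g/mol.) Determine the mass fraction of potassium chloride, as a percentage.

43.9 %

n(AgNO3) = 0.0313 × 0.515 = 0.0161 mol
Let x = n(KCl), y = n(KBr).
Titrant: 1x + 1y = 0.0161;  mass: 74.55x + 119.00y = 1.52
Solving, x = 8.96 × 10^-3 mol, y = 7.16 × 10^-3 mol
mass of KCl = 8.96 × 10^-3 × 74.55 = 0.668 g
% KCl = 0.668 / 1.52 × 100 = 43.9 %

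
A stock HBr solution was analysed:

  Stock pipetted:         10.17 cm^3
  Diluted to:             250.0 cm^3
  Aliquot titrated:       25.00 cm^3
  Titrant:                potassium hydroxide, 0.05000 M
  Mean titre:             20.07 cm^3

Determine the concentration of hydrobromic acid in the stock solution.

HBr + KOH → KBr + H2O
n(KOH) = 0.02007 × 0.05000 = 1.004 × 10^-3 mol
n(HBr) in the aliquot = 1.004 × 10^-3 mol (1:1 ratio)
[HBr]_dilute = 1.004 × 10^-3 / 0.02500 = 0.04014 mol/L
Dilution factor = 250.0 / 10.17 = 24.58
[HBr]_stock = 0.04014 × 24.58 = 0.9867 mol/L

0.9867 M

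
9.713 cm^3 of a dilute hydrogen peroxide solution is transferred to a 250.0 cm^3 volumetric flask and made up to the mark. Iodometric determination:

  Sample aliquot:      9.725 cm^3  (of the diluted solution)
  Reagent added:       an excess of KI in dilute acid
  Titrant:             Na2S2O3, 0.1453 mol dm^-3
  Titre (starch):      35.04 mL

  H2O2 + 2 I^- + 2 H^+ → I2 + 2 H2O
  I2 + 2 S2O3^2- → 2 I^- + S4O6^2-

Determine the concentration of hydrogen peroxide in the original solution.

6.737 mol/L

n(S2O3^2-) = 0.03504 × 0.1453 = 5.091 × 10^-3 mol
n(I2) = n(S2O3^2-)/2 = 2.546 × 10^-3 mol
n(H2O2) in the aliquot = 2.546 × 10^-3 mol (1:1 ratio)
[H2O2]_dilute = 2.546 × 10^-3 / 0.009725 = 0.2618 mol/L
[H2O2]_original = 0.2618 × 250.0/9.713 = 6.737 mol/L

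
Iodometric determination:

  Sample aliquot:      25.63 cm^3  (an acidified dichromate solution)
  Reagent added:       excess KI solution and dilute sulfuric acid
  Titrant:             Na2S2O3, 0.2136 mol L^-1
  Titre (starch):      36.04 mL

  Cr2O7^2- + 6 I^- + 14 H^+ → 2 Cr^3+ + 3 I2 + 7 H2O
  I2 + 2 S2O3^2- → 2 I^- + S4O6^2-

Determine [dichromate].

0.05006 mol/L

n(S2O3^2-) = 0.03604 × 0.2136 = 7.698 × 10^-3 mol
n(I2) = n(S2O3^2-)/2 = 3.849 × 10^-3 mol
From the 1:3 ratio, n(Cr2O7^2-) in the aliquot = 1/3 × 3.849 × 10^-3 = 1.283 × 10^-3 mol
[Cr2O7^2-] = 1.283 × 10^-3 / 0.02563 = 0.05006 mol/L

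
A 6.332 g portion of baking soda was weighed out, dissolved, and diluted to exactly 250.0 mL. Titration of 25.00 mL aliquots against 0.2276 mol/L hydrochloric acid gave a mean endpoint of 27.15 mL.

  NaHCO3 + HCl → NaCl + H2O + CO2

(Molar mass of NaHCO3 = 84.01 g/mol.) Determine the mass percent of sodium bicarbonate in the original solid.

81.98 %

n(HCl) per titration = 0.02715 × 0.2276 = 6.179 × 10^-3 mol
n(NaHCO3) in each aliquot = 6.179 × 10^-3 mol (1:1 ratio)
n(NaHCO3) in the whole flask = 6.179 × 10^-3 × 250.0/25.00 = 0.06179 mol
mass of NaHCO3 = 0.06179 × 84.01 = 5.191 g
% NaHCO3 = 5.191 / 6.332 × 100 = 81.98 %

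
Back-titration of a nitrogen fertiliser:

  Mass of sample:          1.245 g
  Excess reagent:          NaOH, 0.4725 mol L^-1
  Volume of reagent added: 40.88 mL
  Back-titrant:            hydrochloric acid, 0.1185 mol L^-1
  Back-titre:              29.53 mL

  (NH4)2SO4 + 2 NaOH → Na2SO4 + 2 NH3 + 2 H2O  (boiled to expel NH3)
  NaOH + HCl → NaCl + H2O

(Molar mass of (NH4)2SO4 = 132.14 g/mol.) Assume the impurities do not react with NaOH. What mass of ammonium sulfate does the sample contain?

1.045 g

n(NaOH) added = 0.04088 × 0.4725 = 0.01932 mol
n(HCl) used in back-titration = 0.02953 × 0.1185 = 3.499 × 10^-3 mol
n(NaOH) left over = 3.499 × 10^-3 mol (1:1 ratio)
n(NaOH) consumed by analyte = 0.01932 − 3.499 × 10^-3 = 0.01582 mol
From the 1:2 ratio, n((NH4)2SO4) = 1/2 × 0.01582 = 7.908 × 10^-3 mol
mass of (NH4)2SO4 = 7.908 × 10^-3 × 132.14 = 1.045 g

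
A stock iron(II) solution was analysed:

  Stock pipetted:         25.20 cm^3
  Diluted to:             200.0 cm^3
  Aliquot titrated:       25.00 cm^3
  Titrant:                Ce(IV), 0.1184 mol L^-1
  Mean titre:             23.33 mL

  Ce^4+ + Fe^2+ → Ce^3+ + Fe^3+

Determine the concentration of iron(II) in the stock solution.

n(Ce4+) = 0.02333 × 0.1184 = 2.762 × 10^-3 mol
n(Fe2+) in the aliquot = 2.762 × 10^-3 mol (1:1 ratio)
[Fe2+]_dilute = 2.762 × 10^-3 / 0.02500 = 0.1105 mol/L
Dilution factor = 200.0 / 25.20 = 7.937
[Fe2+]_stock = 0.1105 × 7.937 = 0.8769 mol/L

0.8769 mol/L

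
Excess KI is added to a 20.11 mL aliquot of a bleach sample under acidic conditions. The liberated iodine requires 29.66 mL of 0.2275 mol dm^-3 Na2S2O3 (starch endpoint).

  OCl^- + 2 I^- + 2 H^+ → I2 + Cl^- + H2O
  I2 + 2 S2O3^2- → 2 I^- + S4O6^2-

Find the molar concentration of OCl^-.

0.1678 mol/L

n(S2O3^2-) = 0.02966 × 0.2275 = 6.748 × 10^-3 mol
n(I2) = n(S2O3^2-)/2 = 3.374 × 10^-3 mol
n(OCl^-) in the aliquot = 3.374 × 10^-3 mol (1:1 ratio)
[OCl^-] = 3.374 × 10^-3 / 0.02011 = 0.1678 mol/L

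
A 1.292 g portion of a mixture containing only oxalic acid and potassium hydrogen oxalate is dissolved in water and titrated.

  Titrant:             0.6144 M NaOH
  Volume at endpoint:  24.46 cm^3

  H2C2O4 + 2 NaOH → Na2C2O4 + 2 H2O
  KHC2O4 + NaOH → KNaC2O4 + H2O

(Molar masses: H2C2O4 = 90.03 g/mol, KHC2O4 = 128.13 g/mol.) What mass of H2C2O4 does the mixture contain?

n(NaOH) = 0.02446 × 0.6144 = 0.01503 mol
Let x = n(H2C2O4), y = n(KHC2O4).
Titrant: 2x + 1y = 0.01503;  mass: 90.03x + 128.13y = 1.292
Solving, x = 3.811 × 10^-3 mol, y = 7.405 × 10^-3 mol
mass of H2C2O4 = 3.811 × 10^-3 × 90.03 = 0.3431 g

0.3431 g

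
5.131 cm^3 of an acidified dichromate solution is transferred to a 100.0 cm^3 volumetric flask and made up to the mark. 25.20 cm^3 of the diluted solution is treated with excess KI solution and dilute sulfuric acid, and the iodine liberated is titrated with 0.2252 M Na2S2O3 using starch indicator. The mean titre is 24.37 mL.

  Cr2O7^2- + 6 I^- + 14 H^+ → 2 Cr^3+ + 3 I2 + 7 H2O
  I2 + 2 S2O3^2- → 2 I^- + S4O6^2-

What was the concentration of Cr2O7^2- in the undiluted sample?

0.7074 M

n(S2O3^2-) = 0.02437 × 0.2252 = 5.488 × 10^-3 mol
n(I2) = n(S2O3^2-)/2 = 2.744 × 10^-3 mol
From the 1:3 ratio, n(Cr2O7^2-) in the aliquot = 1/3 × 2.744 × 10^-3 = 9.147 × 10^-4 mol
[Cr2O7^2-]_dilute = 9.147 × 10^-4 / 0.02520 = 0.03630 mol/L
[Cr2O7^2-]_original = 0.03630 × 100.0/5.131 = 0.7074 mol/L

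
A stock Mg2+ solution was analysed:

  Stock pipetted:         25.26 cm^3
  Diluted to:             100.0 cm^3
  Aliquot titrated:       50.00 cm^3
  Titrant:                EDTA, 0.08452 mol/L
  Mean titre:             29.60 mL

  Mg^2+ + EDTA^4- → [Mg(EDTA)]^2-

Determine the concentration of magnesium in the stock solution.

n(EDTA) = 0.02960 × 0.08452 = 2.502 × 10^-3 mol
n(Mg2+) in the aliquot = 2.502 × 10^-3 mol (1:1 ratio)
[Mg2+]_dilute = 2.502 × 10^-3 / 0.05000 = 0.05004 mol/L
Dilution factor = 100.0 / 25.26 = 3.959
[Mg2+]_stock = 0.05004 × 3.959 = 0.1981 mol/L

0.1981 mol/L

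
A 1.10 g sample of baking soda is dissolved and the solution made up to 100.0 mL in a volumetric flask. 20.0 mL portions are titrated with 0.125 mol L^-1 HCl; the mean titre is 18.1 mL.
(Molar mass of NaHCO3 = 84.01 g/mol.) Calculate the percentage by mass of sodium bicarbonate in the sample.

86.4 %

NaHCO3 + HCl → NaCl + H2O + CO2
n(HCl) per titration = 0.0181 × 0.125 = 2.26 × 10^-3 mol
n(NaHCO3) in each aliquot = 2.26 × 10^-3 mol (1:1 ratio)
n(NaHCO3) in the whole flask = 2.26 × 10^-3 × 100.0/20.0 = 0.0113 mol
mass of NaHCO3 = 0.0113 × 84.01 = 0.950 g
% NaHCO3 = 0.950 / 1.10 × 100 = 86.4 %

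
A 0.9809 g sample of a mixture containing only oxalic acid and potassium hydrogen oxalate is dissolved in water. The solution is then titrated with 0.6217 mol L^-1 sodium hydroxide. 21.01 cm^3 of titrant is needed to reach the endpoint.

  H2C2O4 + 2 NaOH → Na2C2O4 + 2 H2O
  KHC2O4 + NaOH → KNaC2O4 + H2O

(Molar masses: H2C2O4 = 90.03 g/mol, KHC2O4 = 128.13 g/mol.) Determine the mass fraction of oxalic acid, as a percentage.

n(NaOH) = 0.02101 × 0.6217 = 0.01306 mol
Let x = n(H2C2O4), y = n(KHC2O4).
Titrant: 2x + 1y = 0.01306;  mass: 90.03x + 128.13y = 0.9809
Solving, x = 4.167 × 10^-3 mol, y = 4.727 × 10^-3 mol
mass of H2C2O4 = 4.167 × 10^-3 × 90.03 = 0.3752 g
% H2C2O4 = 0.3752 / 0.9809 × 100 = 38.25 %

38.25 %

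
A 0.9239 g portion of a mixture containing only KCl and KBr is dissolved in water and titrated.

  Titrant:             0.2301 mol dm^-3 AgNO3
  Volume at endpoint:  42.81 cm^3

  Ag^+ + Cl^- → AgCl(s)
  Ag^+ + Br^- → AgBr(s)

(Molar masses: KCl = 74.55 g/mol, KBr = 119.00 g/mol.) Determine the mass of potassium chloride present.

n(AgNO3) = 0.04281 × 0.2301 = 9.851 × 10^-3 mol
Let x = n(KCl), y = n(KBr).
Titrant: 1x + 1y = 9.851 × 10^-3;  mass: 74.55x + 119.00y = 0.9239
Solving, x = 5.586 × 10^-3 mol, y = 4.264 × 10^-3 mol
mass of KCl = 5.586 × 10^-3 × 74.55 = 0.4165 g

0.4165 g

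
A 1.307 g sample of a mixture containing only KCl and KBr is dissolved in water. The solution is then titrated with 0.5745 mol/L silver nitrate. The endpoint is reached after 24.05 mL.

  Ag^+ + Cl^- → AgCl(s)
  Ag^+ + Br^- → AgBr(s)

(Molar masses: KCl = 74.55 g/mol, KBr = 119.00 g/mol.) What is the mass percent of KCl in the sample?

43.27 %

n(AgNO3) = 0.02405 × 0.5745 = 0.01382 mol
Let x = n(KCl), y = n(KBr).
Titrant: 1x + 1y = 0.01382;  mass: 74.55x + 119.00y = 1.307
Solving, x = 7.586 × 10^-3 mol, y = 6.231 × 10^-3 mol
mass of KCl = 7.586 × 10^-3 × 74.55 = 0.5655 g
% KCl = 0.5655 / 1.307 × 100 = 43.27 %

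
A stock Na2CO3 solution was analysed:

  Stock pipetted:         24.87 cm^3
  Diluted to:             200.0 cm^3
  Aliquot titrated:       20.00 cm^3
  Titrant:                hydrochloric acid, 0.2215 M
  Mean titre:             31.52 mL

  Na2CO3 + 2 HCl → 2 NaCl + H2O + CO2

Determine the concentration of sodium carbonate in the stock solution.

1.404 M

n(HCl) = 0.03152 × 0.2215 = 6.982 × 10^-3 mol
From the 1:2 ratio, n(Na2CO3) in the aliquot = 1/2 × 6.982 × 10^-3 = 3.491 × 10^-3 mol
[Na2CO3]_dilute = 3.491 × 10^-3 / 0.02000 = 0.1745 mol/L
Dilution factor = 200.0 / 24.87 = 8.042
[Na2CO3]_stock = 0.1745 × 8.042 = 1.404 mol/L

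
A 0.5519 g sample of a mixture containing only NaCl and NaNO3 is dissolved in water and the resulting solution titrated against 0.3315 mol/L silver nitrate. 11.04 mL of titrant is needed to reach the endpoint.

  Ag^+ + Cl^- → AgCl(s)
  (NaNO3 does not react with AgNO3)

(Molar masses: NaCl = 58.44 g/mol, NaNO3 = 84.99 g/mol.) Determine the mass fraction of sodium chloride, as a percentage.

n(AgNO3) = 0.01104 × 0.3315 = 3.660 × 10^-3 mol
Let x = n(NaCl), y = n(NaNO3).
Titrant: 1x = 3.660 × 10^-3;  mass: 58.44x + 84.99y = 0.5519
Solving, x = 3.660 × 10^-3 mol, y = 3.977 × 10^-3 mol
mass of NaCl = 3.660 × 10^-3 × 58.44 = 0.2139 g
% NaCl = 0.2139 / 0.5519 × 100 = 38.75 %

38.75 %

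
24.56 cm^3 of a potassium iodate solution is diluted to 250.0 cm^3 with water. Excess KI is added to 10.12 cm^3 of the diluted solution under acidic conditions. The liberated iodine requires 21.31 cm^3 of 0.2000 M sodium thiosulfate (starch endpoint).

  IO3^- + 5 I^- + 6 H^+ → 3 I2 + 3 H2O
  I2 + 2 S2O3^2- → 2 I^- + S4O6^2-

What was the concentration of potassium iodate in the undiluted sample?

0.7145 M

n(S2O3^2-) = 0.02131 × 0.2000 = 4.262 × 10^-3 mol
n(I2) = n(S2O3^2-)/2 = 2.131 × 10^-3 mol
From the 1:3 ratio, n(IO3^-) in the aliquot = 1/3 × 2.131 × 10^-3 = 7.103 × 10^-4 mol
[IO3^-]_dilute = 7.103 × 10^-4 / 0.01012 = 0.07019 mol/L
[IO3^-]_original = 0.07019 × 250.0/24.56 = 0.7145 mol/L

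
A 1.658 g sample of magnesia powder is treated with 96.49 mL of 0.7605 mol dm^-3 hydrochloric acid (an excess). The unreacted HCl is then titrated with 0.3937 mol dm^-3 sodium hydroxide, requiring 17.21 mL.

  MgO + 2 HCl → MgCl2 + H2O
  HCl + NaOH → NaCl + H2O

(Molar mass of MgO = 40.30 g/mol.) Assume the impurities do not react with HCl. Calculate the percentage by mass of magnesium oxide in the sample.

80.95 %

n(HCl) added = 0.09649 × 0.7605 = 0.07338 mol
n(NaOH) used in back-titration = 0.01721 × 0.3937 = 6.776 × 10^-3 mol
n(HCl) left over = 6.776 × 10^-3 mol (1:1 ratio)
n(HCl) consumed by analyte = 0.07338 − 6.776 × 10^-3 = 0.06661 mol
From the 1:2 ratio, n(MgO) = 1/2 × 0.06661 = 0.03330 mol
mass of MgO = 0.03330 × 40.30 = 1.342 g
% MgO = 1.342 / 1.658 × 100 = 80.95 %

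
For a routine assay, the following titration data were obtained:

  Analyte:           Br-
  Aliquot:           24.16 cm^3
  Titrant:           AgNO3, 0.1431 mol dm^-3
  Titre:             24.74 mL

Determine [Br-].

0.1465 mol/L

Ag^+ + Br^- → AgBr(s)
n(AgNO3) = 0.02474 L × 0.1431 mol/L = 3.540 × 10^-3 mol
n(Br-) = 3.540 × 10^-3 mol (1:1 mole ratio)
[Br-] = 3.540 × 10^-3 mol / 0.02416 L = 0.1465 mol/L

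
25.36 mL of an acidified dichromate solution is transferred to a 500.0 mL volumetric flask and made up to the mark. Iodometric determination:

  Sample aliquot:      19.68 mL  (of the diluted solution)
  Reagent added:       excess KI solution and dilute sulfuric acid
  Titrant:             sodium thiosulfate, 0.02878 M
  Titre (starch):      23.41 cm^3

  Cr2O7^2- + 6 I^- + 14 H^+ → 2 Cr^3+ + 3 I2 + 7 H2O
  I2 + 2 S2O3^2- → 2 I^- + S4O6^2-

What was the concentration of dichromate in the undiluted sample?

n(S2O3^2-) = 0.02341 × 0.02878 = 6.737 × 10^-4 mol
n(I2) = n(S2O3^2-)/2 = 3.369 × 10^-4 mol
From the 1:3 ratio, n(Cr2O7^2-) in the aliquot = 1/3 × 3.369 × 10^-4 = 1.123 × 10^-4 mol
[Cr2O7^2-]_dilute = 1.123 × 10^-4 / 0.01968 = 0.005706 mol/L
[Cr2O7^2-]_original = 0.005706 × 500.0/25.36 = 0.1125 mol/L

0.1125 M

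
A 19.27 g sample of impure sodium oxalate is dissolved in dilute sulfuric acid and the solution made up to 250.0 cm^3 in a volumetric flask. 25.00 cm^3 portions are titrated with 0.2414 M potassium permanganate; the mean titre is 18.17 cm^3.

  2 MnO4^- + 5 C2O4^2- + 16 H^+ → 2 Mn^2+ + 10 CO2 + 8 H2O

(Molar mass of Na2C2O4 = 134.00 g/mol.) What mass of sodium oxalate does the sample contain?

14.69 g

n(KMnO4) per titration = 0.01817 × 0.2414 = 4.386 × 10^-3 mol
From the 5:2 ratio, n(Na2C2O4) in each aliquot = 5/2 × 4.386 × 10^-3 = 0.01097 mol
n(Na2C2O4) in the whole flask = 0.01097 × 250.0/25.00 = 0.1097 mol
mass of Na2C2O4 = 0.1097 × 134.00 = 14.69 g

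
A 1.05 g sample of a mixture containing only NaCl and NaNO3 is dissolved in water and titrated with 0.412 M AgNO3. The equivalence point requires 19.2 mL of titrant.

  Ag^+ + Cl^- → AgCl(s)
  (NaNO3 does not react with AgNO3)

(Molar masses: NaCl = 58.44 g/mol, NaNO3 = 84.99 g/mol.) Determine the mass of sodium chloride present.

0.462 g

n(AgNO3) = 0.0192 × 0.412 = 7.91 × 10^-3 mol
Let x = n(NaCl), y = n(NaNO3).
Titrant: 1x = 7.91 × 10^-3;  mass: 58.44x + 84.99y = 1.05
Solving, x = 7.91 × 10^-3 mol, y = 6.92 × 10^-3 mol
mass of NaCl = 7.91 × 10^-3 × 58.44 = 0.462 g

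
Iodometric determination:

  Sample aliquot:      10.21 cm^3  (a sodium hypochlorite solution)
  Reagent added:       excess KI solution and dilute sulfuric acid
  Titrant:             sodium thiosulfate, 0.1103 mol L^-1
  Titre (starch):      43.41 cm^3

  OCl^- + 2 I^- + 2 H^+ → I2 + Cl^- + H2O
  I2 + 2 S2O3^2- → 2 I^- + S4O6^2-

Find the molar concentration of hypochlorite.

0.2345 mol/L

n(S2O3^2-) = 0.04341 × 0.1103 = 4.788 × 10^-3 mol
n(I2) = n(S2O3^2-)/2 = 2.394 × 10^-3 mol
n(OCl^-) in the aliquot = 2.394 × 10^-3 mol (1:1 ratio)
[OCl^-] = 2.394 × 10^-3 / 0.01021 = 0.2345 mol/L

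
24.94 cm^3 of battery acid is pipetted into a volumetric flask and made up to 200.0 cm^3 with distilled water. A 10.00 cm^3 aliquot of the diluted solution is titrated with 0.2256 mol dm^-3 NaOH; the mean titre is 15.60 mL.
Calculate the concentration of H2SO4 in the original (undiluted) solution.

H2SO4 + 2 NaOH → Na2SO4 + 2 H2O
n(NaOH) = 0.01560 × 0.2256 = 3.519 × 10^-3 mol
From the 1:2 ratio, n(H2SO4) in the aliquot = 1/2 × 3.519 × 10^-3 = 1.760 × 10^-3 mol
[H2SO4]_dilute = 1.760 × 10^-3 / 0.01000 = 0.1760 mol/L
Dilution factor = 200.0 / 24.94 = 8.019
[H2SO4]_stock = 0.1760 × 8.019 = 1.411 mol/L

1.411 mol/L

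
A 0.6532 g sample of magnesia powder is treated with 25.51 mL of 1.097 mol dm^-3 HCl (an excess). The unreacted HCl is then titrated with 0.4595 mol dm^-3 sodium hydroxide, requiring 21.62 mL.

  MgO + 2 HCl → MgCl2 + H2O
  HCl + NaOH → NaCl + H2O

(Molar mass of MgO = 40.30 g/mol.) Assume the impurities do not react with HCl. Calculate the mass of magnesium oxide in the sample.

0.3637 g

n(HCl) added = 0.02551 × 1.097 = 0.02798 mol
n(NaOH) used in back-titration = 0.02162 × 0.4595 = 9.934 × 10^-3 mol
n(HCl) left over = 9.934 × 10^-3 mol (1:1 ratio)
n(HCl) consumed by analyte = 0.02798 − 9.934 × 10^-3 = 0.01805 mol
From the 1:2 ratio, n(MgO) = 1/2 × 0.01805 = 9.025 × 10^-3 mol
mass of MgO = 9.025 × 10^-3 × 40.30 = 0.3637 g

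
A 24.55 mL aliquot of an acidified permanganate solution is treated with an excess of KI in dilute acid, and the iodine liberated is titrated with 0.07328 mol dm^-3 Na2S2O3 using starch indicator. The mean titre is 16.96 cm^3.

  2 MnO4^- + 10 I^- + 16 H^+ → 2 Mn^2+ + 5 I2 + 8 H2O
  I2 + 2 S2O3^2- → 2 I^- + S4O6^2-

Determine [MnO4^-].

n(S2O3^2-) = 0.01696 × 0.07328 = 1.243 × 10^-3 mol
n(I2) = n(S2O3^2-)/2 = 6.214 × 10^-4 mol
From the 2:5 ratio, n(MnO4^-) in the aliquot = 2/5 × 6.214 × 10^-4 = 2.486 × 10^-4 mol
[MnO4^-] = 2.486 × 10^-4 / 0.02455 = 0.01012 mol/L

0.01012 mol/L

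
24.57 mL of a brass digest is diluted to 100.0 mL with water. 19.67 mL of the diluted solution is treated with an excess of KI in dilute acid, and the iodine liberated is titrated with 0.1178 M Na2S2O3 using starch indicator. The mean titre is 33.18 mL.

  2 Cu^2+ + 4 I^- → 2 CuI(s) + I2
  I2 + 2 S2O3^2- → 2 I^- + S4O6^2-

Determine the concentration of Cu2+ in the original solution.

0.8087 M

n(S2O3^2-) = 0.03318 × 0.1178 = 3.909 × 10^-3 mol
n(I2) = n(S2O3^2-)/2 = 1.954 × 10^-3 mol
From the 2:1 ratio, n(Cu2+) in the aliquot = 2/1 × 1.954 × 10^-3 = 3.909 × 10^-3 mol
[Cu2+]_dilute = 3.909 × 10^-3 / 0.01967 = 0.1987 mol/L
[Cu2+]_original = 0.1987 × 100.0/24.57 = 0.8087 mol/L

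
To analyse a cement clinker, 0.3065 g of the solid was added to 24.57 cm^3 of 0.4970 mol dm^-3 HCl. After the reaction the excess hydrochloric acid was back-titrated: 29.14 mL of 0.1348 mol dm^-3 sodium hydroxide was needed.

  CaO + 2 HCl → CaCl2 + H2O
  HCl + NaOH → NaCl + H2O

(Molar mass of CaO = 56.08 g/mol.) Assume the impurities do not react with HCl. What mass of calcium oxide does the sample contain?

0.2323 g

n(HCl) added = 0.02457 × 0.4970 = 0.01221 mol
n(NaOH) used in back-titration = 0.02914 × 0.1348 = 3.928 × 10^-3 mol
n(HCl) left over = 3.928 × 10^-3 mol (1:1 ratio)
n(HCl) consumed by analyte = 0.01221 − 3.928 × 10^-3 = 8.283 × 10^-3 mol
From the 1:2 ratio, n(CaO) = 1/2 × 8.283 × 10^-3 = 4.142 × 10^-3 mol
mass of CaO = 4.142 × 10^-3 × 56.08 = 0.2323 g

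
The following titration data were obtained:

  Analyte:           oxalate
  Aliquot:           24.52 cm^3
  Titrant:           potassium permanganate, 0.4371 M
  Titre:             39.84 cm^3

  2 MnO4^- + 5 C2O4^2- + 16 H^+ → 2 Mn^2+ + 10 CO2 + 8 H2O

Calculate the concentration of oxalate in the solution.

1.775 M

n(KMnO4) = 0.03984 L × 0.4371 mol/L = 0.01741 mol
From the 5:2 mole ratio, n(C2O4^2-) = 5/2 × 0.01741 = 0.04354 mol
[C2O4^2-] = 0.04354 mol / 0.02452 L = 1.775 mol/L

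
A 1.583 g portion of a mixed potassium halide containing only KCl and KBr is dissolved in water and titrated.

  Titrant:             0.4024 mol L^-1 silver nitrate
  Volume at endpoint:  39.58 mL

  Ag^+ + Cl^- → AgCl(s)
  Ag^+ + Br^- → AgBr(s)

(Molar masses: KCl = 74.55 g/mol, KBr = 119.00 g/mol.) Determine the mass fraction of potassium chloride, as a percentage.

n(AgNO3) = 0.03958 × 0.4024 = 0.01593 mol
Let x = n(KCl), y = n(KBr).
Titrant: 1x + 1y = 0.01593;  mass: 74.55x + 119.00y = 1.583
Solving, x = 7.026 × 10^-3 mol, y = 8.901 × 10^-3 mol
mass of KCl = 7.026 × 10^-3 × 74.55 = 0.5238 g
% KCl = 0.5238 / 1.583 × 100 = 33.09 %

33.09 %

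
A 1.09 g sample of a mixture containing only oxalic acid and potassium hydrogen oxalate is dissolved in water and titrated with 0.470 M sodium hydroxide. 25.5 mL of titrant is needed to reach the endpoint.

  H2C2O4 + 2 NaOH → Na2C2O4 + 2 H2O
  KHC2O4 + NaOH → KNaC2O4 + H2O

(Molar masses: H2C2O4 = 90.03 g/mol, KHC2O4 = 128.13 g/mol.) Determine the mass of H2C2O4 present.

0.241 g

n(NaOH) = 0.0255 × 0.470 = 0.0120 mol
Let x = n(H2C2O4), y = n(KHC2O4).
Titrant: 2x + 1y = 0.0120;  mass: 90.03x + 128.13y = 1.09
Solving, x = 2.68 × 10^-3 mol, y = 6.62 × 10^-3 mol
mass of H2C2O4 = 2.68 × 10^-3 × 90.03 = 0.241 g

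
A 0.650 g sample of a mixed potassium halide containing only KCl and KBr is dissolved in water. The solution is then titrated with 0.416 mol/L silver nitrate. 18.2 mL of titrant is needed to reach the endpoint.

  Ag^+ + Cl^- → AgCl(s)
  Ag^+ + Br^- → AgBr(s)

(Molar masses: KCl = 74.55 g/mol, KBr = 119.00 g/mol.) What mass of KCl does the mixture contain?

n(AgNO3) = 0.0182 × 0.416 = 7.57 × 10^-3 mol
Let x = n(KCl), y = n(KBr).
Titrant: 1x + 1y = 7.57 × 10^-3;  mass: 74.55x + 119.00y = 0.650
Solving, x = 5.65 × 10^-3 mol, y = 1.93 × 10^-3 mol
mass of KCl = 5.65 × 10^-3 × 74.55 = 0.421 g

0.421 g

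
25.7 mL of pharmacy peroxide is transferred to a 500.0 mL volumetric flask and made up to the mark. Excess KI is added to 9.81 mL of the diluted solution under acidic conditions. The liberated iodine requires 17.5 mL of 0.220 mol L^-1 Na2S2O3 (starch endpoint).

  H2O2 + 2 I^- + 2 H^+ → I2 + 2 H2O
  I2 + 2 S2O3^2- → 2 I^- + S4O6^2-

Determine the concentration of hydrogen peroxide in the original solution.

n(S2O3^2-) = 0.0175 × 0.220 = 3.85 × 10^-3 mol
n(I2) = n(S2O3^2-)/2 = 1.93 × 10^-3 mol
n(H2O2) in the aliquot = 1.93 × 10^-3 mol (1:1 ratio)
[H2O2]_dilute = 1.93 × 10^-3 / 0.00981 = 0.196 mol/L
[H2O2]_original = 0.196 × 500.0/25.7 = 3.82 mol/L

3.82 mol/L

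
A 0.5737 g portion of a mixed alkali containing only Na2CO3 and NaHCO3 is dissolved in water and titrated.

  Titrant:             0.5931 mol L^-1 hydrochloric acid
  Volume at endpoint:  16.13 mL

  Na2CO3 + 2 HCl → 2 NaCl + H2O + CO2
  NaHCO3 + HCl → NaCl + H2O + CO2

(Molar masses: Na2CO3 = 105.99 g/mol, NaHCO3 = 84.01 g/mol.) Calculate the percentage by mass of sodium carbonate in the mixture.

68.50 %

n(HCl) = 0.01613 × 0.5931 = 9.567 × 10^-3 mol
Let x = n(Na2CO3), y = n(NaHCO3).
Titrant: 2x + 1y = 9.567 × 10^-3;  mass: 105.99x + 84.01y = 0.5737
Solving, x = 3.708 × 10^-3 mol, y = 2.151 × 10^-3 mol
mass of Na2CO3 = 3.708 × 10^-3 × 105.99 = 0.3930 g
% Na2CO3 = 0.3930 / 0.5737 × 100 = 68.50 %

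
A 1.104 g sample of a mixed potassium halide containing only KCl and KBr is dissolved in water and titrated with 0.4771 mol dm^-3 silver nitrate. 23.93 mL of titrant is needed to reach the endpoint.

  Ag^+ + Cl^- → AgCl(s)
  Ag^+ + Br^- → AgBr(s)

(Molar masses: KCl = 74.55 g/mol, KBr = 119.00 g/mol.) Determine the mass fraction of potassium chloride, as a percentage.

38.68 %

n(AgNO3) = 0.02393 × 0.4771 = 0.01142 mol
Let x = n(KCl), y = n(KBr).
Titrant: 1x + 1y = 0.01142;  mass: 74.55x + 119.00y = 1.104
Solving, x = 5.728 × 10^-3 mol, y = 5.689 × 10^-3 mol
mass of KCl = 5.728 × 10^-3 × 74.55 = 0.4270 g
% KCl = 0.4270 / 1.104 × 100 = 38.68 %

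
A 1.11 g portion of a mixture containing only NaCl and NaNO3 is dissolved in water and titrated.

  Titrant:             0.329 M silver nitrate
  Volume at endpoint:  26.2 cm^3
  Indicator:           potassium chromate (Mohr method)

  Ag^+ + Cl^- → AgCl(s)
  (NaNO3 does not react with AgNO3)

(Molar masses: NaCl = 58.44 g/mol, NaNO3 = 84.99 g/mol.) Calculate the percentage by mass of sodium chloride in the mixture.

n(AgNO3) = 0.0262 × 0.329 = 8.62 × 10^-3 mol
Let x = n(NaCl), y = n(NaNO3).
Titrant: 1x = 8.62 × 10^-3;  mass: 58.44x + 84.99y = 1.11
Solving, x = 8.62 × 10^-3 mol, y = 7.13 × 10^-3 mol
mass of NaCl = 8.62 × 10^-3 × 58.44 = 0.504 g
% NaCl = 0.504 / 1.11 × 100 = 45.4 %

45.4 %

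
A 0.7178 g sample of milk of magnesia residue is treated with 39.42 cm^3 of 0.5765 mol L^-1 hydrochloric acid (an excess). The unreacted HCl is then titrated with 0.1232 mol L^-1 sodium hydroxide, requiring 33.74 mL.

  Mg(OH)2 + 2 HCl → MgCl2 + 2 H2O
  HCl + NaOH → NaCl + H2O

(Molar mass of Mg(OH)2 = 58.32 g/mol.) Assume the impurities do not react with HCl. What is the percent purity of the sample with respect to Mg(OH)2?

75.43 %

n(HCl) added = 0.03942 × 0.5765 = 0.02273 mol
n(NaOH) used in back-titration = 0.03374 × 0.1232 = 4.157 × 10^-3 mol
n(HCl) left over = 4.157 × 10^-3 mol (1:1 ratio)
n(HCl) consumed by analyte = 0.02273 − 4.157 × 10^-3 = 0.01857 mol
From the 1:2 ratio, n(Mg(OH)2) = 1/2 × 0.01857 = 9.284 × 10^-3 mol
mass of Mg(OH)2 = 9.284 × 10^-3 × 58.32 = 0.5415 g
% Mg(OH)2 = 0.5415 / 0.7178 × 100 = 75.43 %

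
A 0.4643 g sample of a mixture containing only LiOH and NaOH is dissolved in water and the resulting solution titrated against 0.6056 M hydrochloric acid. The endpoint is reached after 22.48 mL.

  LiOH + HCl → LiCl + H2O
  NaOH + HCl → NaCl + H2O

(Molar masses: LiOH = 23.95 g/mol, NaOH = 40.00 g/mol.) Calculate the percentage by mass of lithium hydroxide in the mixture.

25.79 %

n(HCl) = 0.02248 × 0.6056 = 0.01361 mol
Let x = n(LiOH), y = n(NaOH).
Titrant: 1x + 1y = 0.01361;  mass: 23.95x + 40.00y = 0.4643
Solving, x = 5.000 × 10^-3 mol, y = 8.614 × 10^-3 mol
mass of LiOH = 5.000 × 10^-3 × 23.95 = 0.1198 g
% LiOH = 0.1198 / 0.4643 × 100 = 25.79 %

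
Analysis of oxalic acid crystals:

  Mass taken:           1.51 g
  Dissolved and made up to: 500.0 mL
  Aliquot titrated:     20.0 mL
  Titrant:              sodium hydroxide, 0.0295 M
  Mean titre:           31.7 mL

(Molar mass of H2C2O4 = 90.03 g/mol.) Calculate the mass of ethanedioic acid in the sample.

H2C2O4 + 2 NaOH → Na2C2O4 + 2 H2O
n(NaOH) per titration = 0.0317 × 0.0295 = 9.35 × 10^-4 mol
From the 1:2 ratio, n(H2C2O4) in each aliquot = 1/2 × 9.35 × 10^-4 = 4.68 × 10^-4 mol
n(H2C2O4) in the whole flask = 4.68 × 10^-4 × 500.0/20.0 = 0.0117 mol
mass of H2C2O4 = 0.0117 × 90.03 = 1.05 g

1.05 g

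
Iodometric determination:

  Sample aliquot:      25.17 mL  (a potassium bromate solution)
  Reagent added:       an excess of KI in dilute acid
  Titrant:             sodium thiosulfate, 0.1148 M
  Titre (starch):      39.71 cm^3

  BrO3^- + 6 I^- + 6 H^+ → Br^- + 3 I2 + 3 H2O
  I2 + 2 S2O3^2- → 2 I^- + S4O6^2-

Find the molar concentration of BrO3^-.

0.03019 M

n(S2O3^2-) = 0.03971 × 0.1148 = 4.559 × 10^-3 mol
n(I2) = n(S2O3^2-)/2 = 2.279 × 10^-3 mol
From the 1:3 ratio, n(BrO3^-) in the aliquot = 1/3 × 2.279 × 10^-3 = 7.598 × 10^-4 mol
[BrO3^-] = 7.598 × 10^-4 / 0.02517 = 0.03019 mol/L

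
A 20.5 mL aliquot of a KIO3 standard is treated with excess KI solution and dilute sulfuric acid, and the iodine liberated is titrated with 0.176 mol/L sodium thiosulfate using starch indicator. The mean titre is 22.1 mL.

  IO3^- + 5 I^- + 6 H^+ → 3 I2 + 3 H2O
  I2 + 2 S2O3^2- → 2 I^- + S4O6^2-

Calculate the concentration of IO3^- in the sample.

0.0316 mol/L

n(S2O3^2-) = 0.0221 × 0.176 = 3.89 × 10^-3 mol
n(I2) = n(S2O3^2-)/2 = 1.94 × 10^-3 mol
From the 1:3 ratio, n(IO3^-) in the aliquot = 1/3 × 1.94 × 10^-3 = 6.48 × 10^-4 mol
[IO3^-] = 6.48 × 10^-4 / 0.0205 = 0.0316 mol/L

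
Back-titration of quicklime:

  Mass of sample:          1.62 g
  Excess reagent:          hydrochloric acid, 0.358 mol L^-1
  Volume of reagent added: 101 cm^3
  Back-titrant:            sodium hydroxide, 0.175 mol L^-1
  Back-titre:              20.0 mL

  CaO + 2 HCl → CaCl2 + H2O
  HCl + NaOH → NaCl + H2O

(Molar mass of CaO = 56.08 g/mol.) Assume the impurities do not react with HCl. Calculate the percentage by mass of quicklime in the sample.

n(HCl) added = 0.101 × 0.358 = 0.0362 mol
n(NaOH) used in back-titration = 0.0200 × 0.175 = 3.50 × 10^-3 mol
n(HCl) left over = 3.50 × 10^-3 mol (1:1 ratio)
n(HCl) consumed by analyte = 0.0362 − 3.50 × 10^-3 = 0.0327 mol
From the 1:2 ratio, n(CaO) = 1/2 × 0.0327 = 0.0163 mol
mass of CaO = 0.0163 × 56.08 = 0.916 g
% CaO = 0.916 / 1.62 × 100 = 56.5 %

56.5 %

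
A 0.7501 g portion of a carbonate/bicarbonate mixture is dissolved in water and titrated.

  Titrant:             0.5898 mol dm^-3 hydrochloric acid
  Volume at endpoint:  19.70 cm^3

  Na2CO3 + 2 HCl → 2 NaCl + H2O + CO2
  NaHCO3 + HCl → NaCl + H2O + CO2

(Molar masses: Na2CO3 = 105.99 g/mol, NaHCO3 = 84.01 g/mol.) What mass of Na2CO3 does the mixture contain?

0.3862 g

n(HCl) = 0.01970 × 0.5898 = 0.01162 mol
Let x = n(Na2CO3), y = n(NaHCO3).
Titrant: 2x + 1y = 0.01162;  mass: 105.99x + 84.01y = 0.7501
Solving, x = 3.644 × 10^-3 mol, y = 4.332 × 10^-3 mol
mass of Na2CO3 = 3.644 × 10^-3 × 105.99 = 0.3862 g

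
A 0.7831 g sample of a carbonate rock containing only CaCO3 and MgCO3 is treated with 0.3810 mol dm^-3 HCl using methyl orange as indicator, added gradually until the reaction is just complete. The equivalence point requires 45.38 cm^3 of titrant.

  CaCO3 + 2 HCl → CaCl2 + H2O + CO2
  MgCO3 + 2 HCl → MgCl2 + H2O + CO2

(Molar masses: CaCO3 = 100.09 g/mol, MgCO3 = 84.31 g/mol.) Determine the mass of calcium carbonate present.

0.3441 g

n(HCl) = 0.04538 × 0.3810 = 0.01729 mol
Let x = n(CaCO3), y = n(MgCO3).
Titrant: 2x + 2y = 0.01729;  mass: 100.09x + 84.31y = 0.7831
Solving, x = 3.438 × 10^-3 mol, y = 5.207 × 10^-3 mol
mass of CaCO3 = 3.438 × 10^-3 × 100.09 = 0.3441 g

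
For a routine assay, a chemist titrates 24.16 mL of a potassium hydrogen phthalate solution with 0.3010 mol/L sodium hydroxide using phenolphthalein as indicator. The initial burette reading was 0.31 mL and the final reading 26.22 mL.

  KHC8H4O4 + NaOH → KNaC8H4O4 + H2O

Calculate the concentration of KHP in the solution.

n(NaOH) = 0.02591 L × 0.3010 mol/L = 7.799 × 10^-3 mol
n(KHC8H4O4) = 7.799 × 10^-3 mol (1:1 mole ratio)
[KHC8H4O4] = 7.799 × 10^-3 mol / 0.02416 L = 0.3228 mol/L

0.3228 mol/L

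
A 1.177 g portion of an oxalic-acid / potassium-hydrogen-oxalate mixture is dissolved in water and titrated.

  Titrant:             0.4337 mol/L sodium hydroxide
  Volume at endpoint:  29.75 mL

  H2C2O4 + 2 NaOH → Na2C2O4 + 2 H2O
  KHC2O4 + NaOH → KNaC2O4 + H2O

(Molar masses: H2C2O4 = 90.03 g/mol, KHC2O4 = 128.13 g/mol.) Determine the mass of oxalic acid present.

0.2579 g

n(NaOH) = 0.02975 × 0.4337 = 0.01290 mol
Let x = n(H2C2O4), y = n(KHC2O4).
Titrant: 2x + 1y = 0.01290;  mass: 90.03x + 128.13y = 1.177
Solving, x = 2.865 × 10^-3 mol, y = 7.173 × 10^-3 mol
mass of H2C2O4 = 2.865 × 10^-3 × 90.03 = 0.2579 g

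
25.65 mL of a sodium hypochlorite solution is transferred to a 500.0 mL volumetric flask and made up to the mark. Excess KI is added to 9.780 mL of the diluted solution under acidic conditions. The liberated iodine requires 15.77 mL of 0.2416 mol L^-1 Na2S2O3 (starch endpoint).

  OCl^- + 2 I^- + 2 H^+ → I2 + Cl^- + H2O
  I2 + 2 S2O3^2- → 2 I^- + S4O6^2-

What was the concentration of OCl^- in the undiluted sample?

n(S2O3^2-) = 0.01577 × 0.2416 = 3.810 × 10^-3 mol
n(I2) = n(S2O3^2-)/2 = 1.905 × 10^-3 mol
n(OCl^-) in the aliquot = 1.905 × 10^-3 mol (1:1 ratio)
[OCl^-]_dilute = 1.905 × 10^-3 / 0.009780 = 0.1948 mol/L
[OCl^-]_original = 0.1948 × 500.0/25.65 = 3.797 mol/L

3.797 mol/L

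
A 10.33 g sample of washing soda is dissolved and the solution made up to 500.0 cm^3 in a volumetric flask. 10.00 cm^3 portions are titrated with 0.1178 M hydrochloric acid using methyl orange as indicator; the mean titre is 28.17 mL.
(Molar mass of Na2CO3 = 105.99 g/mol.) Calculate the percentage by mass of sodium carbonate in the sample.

Na2CO3 + 2 HCl → 2 NaCl + H2O + CO2
n(HCl) per titration = 0.02817 × 0.1178 = 3.318 × 10^-3 mol
From the 1:2 ratio, n(Na2CO3) in each aliquot = 1/2 × 3.318 × 10^-3 = 1.659 × 10^-3 mol
n(Na2CO3) in the whole flask = 1.659 × 10^-3 × 500.0/10.00 = 0.08296 mol
mass of Na2CO3 = 0.08296 × 105.99 = 8.793 g
% Na2CO3 = 8.793 / 10.33 × 100 = 85.12 %

85.12 %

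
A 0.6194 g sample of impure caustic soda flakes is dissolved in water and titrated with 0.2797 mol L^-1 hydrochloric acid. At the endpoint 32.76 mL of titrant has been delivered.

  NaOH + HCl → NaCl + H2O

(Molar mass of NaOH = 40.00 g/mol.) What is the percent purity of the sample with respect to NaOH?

n(HCl) = 0.03276 L × 0.2797 mol/L = 9.163 × 10^-3 mol
n(NaOH) = 9.163 × 10^-3 mol (1:1 ratio)
mass of NaOH = 9.163 × 10^-3 × 40.00 g/mol = 0.3665 g
% NaOH = 0.3665 / 0.6194 × 100 = 59.17 %

59.17 %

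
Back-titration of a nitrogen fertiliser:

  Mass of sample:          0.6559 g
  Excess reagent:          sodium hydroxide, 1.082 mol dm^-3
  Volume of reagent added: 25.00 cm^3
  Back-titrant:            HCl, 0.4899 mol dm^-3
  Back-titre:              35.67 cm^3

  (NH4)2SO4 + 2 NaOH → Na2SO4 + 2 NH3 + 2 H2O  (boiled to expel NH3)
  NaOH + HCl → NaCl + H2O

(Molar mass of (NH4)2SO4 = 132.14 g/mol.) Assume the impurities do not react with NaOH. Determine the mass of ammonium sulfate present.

n(NaOH) added = 0.02500 × 1.082 = 0.02705 mol
n(HCl) used in back-titration = 0.03567 × 0.4899 = 0.01747 mol
n(NaOH) left over = 0.01747 mol (1:1 ratio)
n(NaOH) consumed by analyte = 0.02705 − 0.01747 = 9.575 × 10^-3 mol
From the 1:2 ratio, n((NH4)2SO4) = 1/2 × 9.575 × 10^-3 = 4.788 × 10^-3 mol
mass of (NH4)2SO4 = 4.788 × 10^-3 × 132.14 = 0.6326 g

0.6326 g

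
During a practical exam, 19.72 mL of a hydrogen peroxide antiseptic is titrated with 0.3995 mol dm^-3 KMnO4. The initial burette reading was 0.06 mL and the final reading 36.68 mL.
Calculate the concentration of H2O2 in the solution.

2 MnO4^- + 5 H2O2 + 6 H^+ → 2 Mn^2+ + 5 O2 + 8 H2O
n(KMnO4) = 0.03662 L × 0.3995 mol/L = 0.01463 mol
From the 5:2 mole ratio, n(H2O2) = 5/2 × 0.01463 = 0.03657 mol
[H2O2] = 0.03657 mol / 0.01972 L = 1.855 mol/L

1.855 mol/L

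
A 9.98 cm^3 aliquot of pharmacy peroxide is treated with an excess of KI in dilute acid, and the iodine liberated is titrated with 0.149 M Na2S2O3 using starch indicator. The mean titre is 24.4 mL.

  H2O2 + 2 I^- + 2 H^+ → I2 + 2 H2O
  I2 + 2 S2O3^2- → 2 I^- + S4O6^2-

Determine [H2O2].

n(S2O3^2-) = 0.0244 × 0.149 = 3.64 × 10^-3 mol
n(I2) = n(S2O3^2-)/2 = 1.82 × 10^-3 mol
n(H2O2) in the aliquot = 1.82 × 10^-3 mol (1:1 ratio)
[H2O2] = 1.82 × 10^-3 / 0.00998 = 0.182 mol/L

0.182 M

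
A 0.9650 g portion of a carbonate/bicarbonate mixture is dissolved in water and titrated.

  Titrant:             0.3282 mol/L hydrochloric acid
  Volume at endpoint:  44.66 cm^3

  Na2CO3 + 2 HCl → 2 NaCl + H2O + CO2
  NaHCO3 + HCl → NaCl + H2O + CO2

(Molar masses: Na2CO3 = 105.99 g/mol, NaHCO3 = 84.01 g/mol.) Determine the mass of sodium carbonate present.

n(HCl) = 0.04466 × 0.3282 = 0.01466 mol
Let x = n(Na2CO3), y = n(NaHCO3).
Titrant: 2x + 1y = 0.01466;  mass: 105.99x + 84.01y = 0.9650
Solving, x = 4.294 × 10^-3 mol, y = 6.069 × 10^-3 mol
mass of Na2CO3 = 4.294 × 10^-3 × 105.99 = 0.4551 g

0.4551 g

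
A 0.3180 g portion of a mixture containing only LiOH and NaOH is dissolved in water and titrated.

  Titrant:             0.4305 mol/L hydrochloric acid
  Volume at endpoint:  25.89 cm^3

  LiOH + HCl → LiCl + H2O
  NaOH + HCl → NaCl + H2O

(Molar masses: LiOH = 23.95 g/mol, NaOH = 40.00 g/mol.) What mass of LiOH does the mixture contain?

0.1907 g

n(HCl) = 0.02589 × 0.4305 = 0.01115 mol
Let x = n(LiOH), y = n(NaOH).
Titrant: 1x + 1y = 0.01115;  mass: 23.95x + 40.00y = 0.3180
Solving, x = 7.964 × 10^-3 mol, y = 3.181 × 10^-3 mol
mass of LiOH = 7.964 × 10^-3 × 23.95 = 0.1907 g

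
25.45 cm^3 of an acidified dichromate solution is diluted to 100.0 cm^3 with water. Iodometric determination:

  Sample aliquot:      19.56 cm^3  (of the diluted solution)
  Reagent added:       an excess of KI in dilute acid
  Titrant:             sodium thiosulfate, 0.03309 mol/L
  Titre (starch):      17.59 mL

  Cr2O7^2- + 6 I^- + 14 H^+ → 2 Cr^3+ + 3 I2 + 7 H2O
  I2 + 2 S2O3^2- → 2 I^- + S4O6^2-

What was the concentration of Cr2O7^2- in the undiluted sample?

0.01949 mol/L

n(S2O3^2-) = 0.01759 × 0.03309 = 5.821 × 10^-4 mol
n(I2) = n(S2O3^2-)/2 = 2.910 × 10^-4 mol
From the 1:3 ratio, n(Cr2O7^2-) in the aliquot = 1/3 × 2.910 × 10^-4 = 9.701 × 10^-5 mol
[Cr2O7^2-]_dilute = 9.701 × 10^-5 / 0.01956 = 0.004960 mol/L
[Cr2O7^2-]_original = 0.004960 × 100.0/25.45 = 0.01949 mol/L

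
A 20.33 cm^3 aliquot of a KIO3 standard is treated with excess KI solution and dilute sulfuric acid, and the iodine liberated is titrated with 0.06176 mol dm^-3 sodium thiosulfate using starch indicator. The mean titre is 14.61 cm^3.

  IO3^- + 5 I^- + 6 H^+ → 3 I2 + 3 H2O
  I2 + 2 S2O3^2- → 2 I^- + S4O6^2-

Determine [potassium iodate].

0.007397 mol/L

n(S2O3^2-) = 0.01461 × 0.06176 = 9.023 × 10^-4 mol
n(I2) = n(S2O3^2-)/2 = 4.512 × 10^-4 mol
From the 1:3 ratio, n(IO3^-) in the aliquot = 1/3 × 4.512 × 10^-4 = 1.504 × 10^-4 mol
[IO3^-] = 1.504 × 10^-4 / 0.02033 = 0.007397 mol/L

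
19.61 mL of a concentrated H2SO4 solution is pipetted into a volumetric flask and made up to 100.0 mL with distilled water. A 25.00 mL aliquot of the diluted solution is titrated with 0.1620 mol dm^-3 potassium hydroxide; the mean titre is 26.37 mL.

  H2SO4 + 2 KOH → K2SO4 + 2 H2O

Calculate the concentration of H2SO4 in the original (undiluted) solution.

0.4357 mol/L

n(KOH) = 0.02637 × 0.1620 = 4.272 × 10^-3 mol
From the 1:2 ratio, n(H2SO4) in the aliquot = 1/2 × 4.272 × 10^-3 = 2.136 × 10^-3 mol
[H2SO4]_dilute = 2.136 × 10^-3 / 0.02500 = 0.08544 mol/L
Dilution factor = 100.0 / 19.61 = 5.099
[H2SO4]_stock = 0.08544 × 5.099 = 0.4357 mol/L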